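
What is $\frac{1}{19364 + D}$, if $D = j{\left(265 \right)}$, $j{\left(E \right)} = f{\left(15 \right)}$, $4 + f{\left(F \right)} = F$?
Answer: $\frac{1}{19375} \approx 5.1613 \cdot 10^{-5}$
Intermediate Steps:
$f{\left(F \right)} = -4 + F$
$j{\left(E \right)} = 11$ ($j{\left(E \right)} = -4 + 15 = 11$)
$D = 11$
$\frac{1}{19364 + D} = \frac{1}{19364 + 11} = \frac{1}{19375}$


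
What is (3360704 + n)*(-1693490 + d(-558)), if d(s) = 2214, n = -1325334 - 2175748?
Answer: 237417942328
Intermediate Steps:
n = -3501082
(3360704 + n)*(-1693490 + d(-558)) = (3360704 - 3501082)*(-1693490 + 2214) = -140378*(-1691276) = 237417942328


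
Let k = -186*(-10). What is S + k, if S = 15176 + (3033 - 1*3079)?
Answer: 16990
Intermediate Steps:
k = 1860
S = 15130 (S = 15176 + (3033 - 3079) = 15176 - 46 = 15130)
S + k = 15130 + 1860 = 16990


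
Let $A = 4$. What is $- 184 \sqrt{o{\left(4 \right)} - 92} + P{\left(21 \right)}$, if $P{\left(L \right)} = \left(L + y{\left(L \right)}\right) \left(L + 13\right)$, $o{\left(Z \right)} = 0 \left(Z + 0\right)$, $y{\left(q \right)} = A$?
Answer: $850 - 368 i \sqrt{23} \approx 850.0 - 1764.9 i$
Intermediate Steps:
$y{\left(q \right)} = 4$
$o{\left(Z \right)} = 0$ ($o{\left(Z \right)} = 0 Z = 0$)
$P{\left(L \right)} = \left(4 + L\right) \left(13 + L\right)$ ($P{\left(L \right)} = \left(L + 4\right) \left(L + 13\right) = \left(4 + L\right) \left(13 + L\right)$)
$- 184 \sqrt{o{\left(4 \right)} - 92} + P{\left(21 \right)} = - 184 \sqrt{0 - 92} + \left(52 + 21^{2} + 17 \cdot 21\right) = - 184 \sqrt{-92} + \left(52 + 441 + 357\right) = - 184 \cdot 2 i \sqrt{23} + 850 = - 368 i \sqrt{23} + 850 = 850 - 368 i \sqrt{23}$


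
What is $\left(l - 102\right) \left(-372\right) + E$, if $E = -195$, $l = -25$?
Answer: $47049$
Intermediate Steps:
$\left(l - 102\right) \left(-372\right) + E = \left(-25 - 102\right) \left(-372\right) - 195 = \left(-127\right) \left(-372\right) - 195 = 47244 - 195 = 47049$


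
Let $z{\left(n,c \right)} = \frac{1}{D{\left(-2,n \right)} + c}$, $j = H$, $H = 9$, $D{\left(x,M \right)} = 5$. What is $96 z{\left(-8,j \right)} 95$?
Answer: $\frac{4560}{7} \approx 651.43$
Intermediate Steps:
$j = 9$
$z{\left(n,c \right)} = \frac{1}{5 + c}$
$96 z{\left(-8,j \right)} 95 = \frac{96}{5 + 9} \cdot 95 = \frac{96}{14} \cdot 95 = 96 \cdot \frac{1}{14} \cdot 95 = \frac{48}{7} \cdot 95 = \frac{4560}{7}$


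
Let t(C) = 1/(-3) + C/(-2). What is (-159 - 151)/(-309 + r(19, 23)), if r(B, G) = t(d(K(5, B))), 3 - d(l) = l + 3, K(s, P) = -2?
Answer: 930/931 ≈ 0.99893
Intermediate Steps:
d(l) = -l (d(l) = 3 - (l + 3) = 3 - (3 + l) = 3 + (-3 - l) = -l)
t(C) = -⅓ - C/2 (t(C) = 1*(-⅓) + C*(-½) = -⅓ - C/2)
r(B, G) = -4/3 (r(B, G) = -⅓ - (-1)*(-2)/2 = -⅓ - ½*2 = -⅓ - 1 = -4/3)
(-159 - 151)/(-309 + r(19, 23)) = (-159 - 151)/(-309 - 4/3) = -310/(-931/3) = -310*(-3/931) = 930/931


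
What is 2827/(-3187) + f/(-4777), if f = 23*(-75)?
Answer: -8007004/15224299 ≈ -0.52594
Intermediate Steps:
f = -1725
2827/(-3187) + f/(-4777) = 2827/(-3187) - 1725/(-4777) = 2827*(-1/3187) - 1725*(-1/4777) = -2827/3187 + 1725/4777 = -8007004/15224299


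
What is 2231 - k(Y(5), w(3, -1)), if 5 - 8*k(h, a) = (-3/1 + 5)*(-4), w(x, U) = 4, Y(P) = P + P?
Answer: 17835/8 ≈ 2229.4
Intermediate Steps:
Y(P) = 2*P
k(h, a) = 13/8 (k(h, a) = 5/8 - (-3/1 + 5)*(-4)/8 = 5/8 - (-3*1 + 5)*(-4)/8 = 5/8 - (-3 + 5)*(-4)/8 = 5/8 - (-4)/4 = 5/8 - ⅛*(-8) = 5/8 + 1 = 13/8)
2231 - k(Y(5), w(3, -1)) = 2231 - 1*13/8 = 2231 - 13/8 = 17835/8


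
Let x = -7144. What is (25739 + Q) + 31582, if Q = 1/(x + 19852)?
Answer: 728435269/12708 ≈ 57321.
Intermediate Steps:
Q = 1/12708 (Q = 1/(-7144 + 19852) = 1/12708 ≈ 7.8691e-5)
(25739 + Q) + 31582 = (25739 + 1/12708) + 31582 = 327091213/12708 + 31582 = 728435269/12708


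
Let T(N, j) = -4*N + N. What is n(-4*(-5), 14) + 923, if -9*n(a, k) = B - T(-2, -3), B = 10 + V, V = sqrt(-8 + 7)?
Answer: 8303/9 - I/9 ≈ 922.56 - 0.11111*I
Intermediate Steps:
V = I (V = sqrt(-1) = I ≈ 1.0*I)
B = 10 + I ≈ 10.0 + 1.0*I
T(N, j) = -3*N
n(a, k) = -4/9 - I/9 (n(a, k) = -((10 + I) - (-3)*(-2))/9 = -((10 + I) - 1*6)/9 = -((10 + I) - 6)/9 = -(4 + I)/9 = -4/9 - I/9)
n(-4*(-5), 14) + 923 = (-4/9 - I/9) + 923 = 8303/9 - I/9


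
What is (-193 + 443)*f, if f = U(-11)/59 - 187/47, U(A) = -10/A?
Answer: -30223250/30503 ≈ -990.83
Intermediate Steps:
f = -120893/30503 (f = -10/(-11)/59 - 187/47 = -10*(-1/11)*(1/59) - 187*1/47 = (10/11)*(1/59) - 187/47 = 10/649 - 187/47 = -120893/30503 ≈ -3.9633)
(-193 + 443)*f = (-193 + 443)*(-120893/30503) = 250*(-120893/30503) = -30223250/30503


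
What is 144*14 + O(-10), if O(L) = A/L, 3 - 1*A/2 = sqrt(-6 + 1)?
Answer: 10077/5 + I*sqrt(5)/5 ≈ 2015.4 + 0.44721*I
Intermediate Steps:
A = 6 - 2*I*sqrt(5) (A = 6 - 2*sqrt(-6 + 1) = 6 - 2*I*sqrt(5) ≈ 6.0 - 4.4721*I)
O(L) = (6 - 2*I*sqrt(5))/L
144*14 + O(-10) = 144*14 + 2*(3 - I*sqrt(5))/(-10) = 2016 + 2*(-1/10)*(3 - I*sqrt(5)) = 2016 + (-3/5 + I*sqrt(5)/5) = 10077/5 + I*sqrt(5)/5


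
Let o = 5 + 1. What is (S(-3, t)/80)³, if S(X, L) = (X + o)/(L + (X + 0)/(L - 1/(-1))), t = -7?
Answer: -27/140608000 ≈ -1.9202e-7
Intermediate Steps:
o = 6
S(X, L) = (6 + X)/(L + X/(1 + L)) (S(X, L) = (X + 6)/(L + (X + 0)/(L - 1/(-1))) = (6 + X)/(L + X/(L - 1*(-1))) = (6 + X)/(L + X/(L + 1)) = (6 + X)/(L + X/(1 + L)))
(S(-3, t)/80)³ = (((6 - 3 + 6*(-7) - 7*(-3))/(-7 - 3 + (-7)²))/80)³ = (((6 - 3 - 42 + 21)/(-7 - 3 + 49))*(1/80))³ = ((-18/39)*(1/80))³ = (((1/39)*(-18))*(1/80))³ = (-6/13*1/80)³ = (-3/520)³ = -27/140608000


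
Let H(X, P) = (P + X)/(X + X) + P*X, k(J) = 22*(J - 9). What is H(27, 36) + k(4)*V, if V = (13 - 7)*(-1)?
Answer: 9799/6 ≈ 1633.2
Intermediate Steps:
k(J) = -198 + 22*J (k(J) = 22*(-9 + J) = -198 + 22*J)
H(X, P) = P*X + (P + X)/(2*X) (H(X, P) = (P + X)/((2*X)) + P*X = (P + X)*(1/(2*X)) + P*X = (P + X)/(2*X) + P*X = P*X + (P + X)/(2*X))
V = -6 (V = 6*(-1) = -6)
H(27, 36) + k(4)*V = (½ + 36*27 + (½)*36/27) + (-198 + 22*4)*(-6) = (½ + 972 + (½)*36*(1/27)) + (-198 + 88)*(-6) = (½ + 972 + ⅔) - 110*(-6) = 5839/6 + 660 = 9799/6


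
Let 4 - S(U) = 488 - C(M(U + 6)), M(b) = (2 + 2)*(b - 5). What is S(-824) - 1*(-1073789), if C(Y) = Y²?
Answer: 11910569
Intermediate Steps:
M(b) = -20 + 4*b (M(b) = 4*(-5 + b) = -20 + 4*b)
S(U) = -484 + (4 + 4*U)² (S(U) = 4 - (488 - (-20 + 4*(U + 6))²) = 4 - (488 - (-20 + 4*(6 + U))²) = 4 - (488 - (-20 + (24 + 4*U))²) = 4 - (488 - (4 + 4*U)²) = 4 + (-488 + (4 + 4*U)²) = -484 + (4 + 4*U)²)
S(-824) - 1*(-1073789) = (-484 + 16*(1 - 824)²) - 1*(-1073789) = (-484 + 16*(-823)²) + 1073789 = (-484 + 16*677329) + 1073789 = (-484 + 10837264) + 1073789 = 10836780 + 1073789 = 11910569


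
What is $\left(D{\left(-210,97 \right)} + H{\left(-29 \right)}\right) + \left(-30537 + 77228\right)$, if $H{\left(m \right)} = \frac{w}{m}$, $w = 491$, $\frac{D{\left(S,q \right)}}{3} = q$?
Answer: $\frac{1361987}{29} \approx 46965.0$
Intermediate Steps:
$D{\left(S,q \right)} = 3 q$
$H{\left(m \right)} = \frac{491}{m}$
$\left(D{\left(-210,97 \right)} + H{\left(-29 \right)}\right) + \left(-30537 + 77228\right) = \left(3 \cdot 97 + \frac{491}{-29}\right) + \left(-30537 + 77228\right) = \left(291 + 491 \left(- \frac{1}{29}\right)\right) + 46691 = \left(291 - \frac{491}{29}\right) + 46691 = \frac{7948}{29} + 46691 = \frac{1361987}{29}$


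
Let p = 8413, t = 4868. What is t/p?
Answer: 4868/8413 ≈ 0.57863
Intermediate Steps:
t/p = 4868/8413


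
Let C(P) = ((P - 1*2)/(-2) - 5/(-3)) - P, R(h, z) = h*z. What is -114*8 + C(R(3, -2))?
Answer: -2701/3 ≈ -900.33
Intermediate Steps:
C(P) = 8/3 - 3*P/2 (C(P) = ((P - 2)*(-½) - 5*(-⅓)) - P = ((-2 + P)*(-½) + 5/3) - P = ((1 - P/2) + 5/3) - P = (8/3 - P/2) - P = 8/3 - 3*P/2)
-114*8 + C(R(3, -2)) = -114*8 + (8/3 - 9*(-2)/2) = -912 + (8/3 - 3/2*(-6)) = -912 + (8/3 + 9) = -912 + 35/3 = -2701/3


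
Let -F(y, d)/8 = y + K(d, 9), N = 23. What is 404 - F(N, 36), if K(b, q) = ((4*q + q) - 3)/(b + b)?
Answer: 1778/3 ≈ 592.67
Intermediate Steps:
K(b, q) = (-3 + 5*q)/(2*b) (K(b, q) = (5*q - 3)/((2*b)) = (-3 + 5*q)*(1/(2*b)) = (-3 + 5*q)/(2*b))
F(y, d) = -168/d - 8*y (F(y, d) = -8*(y + (-3 + 5*9)/(2*d)) = -8*(y + (-3 + 45)/(2*d)) = -8*(y + (½)*42/d) = -8*(y + 21/d) = -168/d - 8*y)
404 - F(N, 36) = 404 - (-168/36 - 8*23) = 404 - (-168*1/36 - 184) = 404 - (-14/3 - 184) = 404 - 1*(-566/3) = 404 + 566/3 = 1778/3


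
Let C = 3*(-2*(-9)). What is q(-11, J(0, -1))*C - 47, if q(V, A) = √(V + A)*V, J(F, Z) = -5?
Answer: -47 - 2376*I ≈ -47.0 - 2376.0*I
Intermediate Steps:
C = 54 (C = 3*18 = 54)
q(V, A) = V*√(A + V) (q(V, A) = √(A + V)*V = V*√(A + V))
q(-11, J(0, -1))*C - 47 = -11*√(-5 - 11)*54 - 47 = -44*I*54 - 47 = -2376*I - 47 = -47 - 2376*I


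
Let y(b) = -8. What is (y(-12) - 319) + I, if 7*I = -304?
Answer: -2593/7 ≈ -370.43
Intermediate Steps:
I = -304/7 (I = (⅐)*(-304) = -304/7 ≈ -43.429)
(y(-12) - 319) + I = (-8 - 319) - 304/7 = -327 - 304/7 = -2593/7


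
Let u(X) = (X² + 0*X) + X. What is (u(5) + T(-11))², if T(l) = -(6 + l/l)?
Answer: 529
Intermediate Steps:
u(X) = X + X² (u(X) = (X² + 0) + X = X² + X = X + X²)
T(l) = -7 (T(l) = -(6 + 1) = -1*7 = -7)
(u(5) + T(-11))² = (5*(1 + 5) - 7)² = (5*6 - 7)² = (30 - 7)² = 23² = 529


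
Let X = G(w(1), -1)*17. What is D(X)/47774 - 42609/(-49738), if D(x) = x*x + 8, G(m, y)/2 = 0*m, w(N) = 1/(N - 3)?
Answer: 1018000135/1188091606 ≈ 0.85684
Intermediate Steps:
w(N) = 1/(-3 + N)
G(m, y) = 0 (G(m, y) = 2*(0*m) = 2*0 = 0)
X = 0 (X = 0*17 = 0)
D(x) = 8 + x² (D(x) = x² + 8 = 8 + x²)
D(X)/47774 - 42609/(-49738) = (8 + 0²)/47774 - 42609/(-49738) = (8 + 0)*(1/47774) - 42609*(-1/49738) = 8*(1/47774) + 42609/49738 = 4/23887 + 42609/49738 = 1018000135/1188091606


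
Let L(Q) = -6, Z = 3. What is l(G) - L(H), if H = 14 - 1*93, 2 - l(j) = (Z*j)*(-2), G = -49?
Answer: -286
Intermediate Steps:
l(j) = 2 + 6*j (l(j) = 2 - 3*j*(-2) = 2 - (-6)*j = 2 + 6*j)
H = -79 (H = 14 - 93 = -79)
l(G) - L(H) = (2 + 6*(-49)) - 1*(-6) = (2 - 294) + 6 = -292 + 6 = -286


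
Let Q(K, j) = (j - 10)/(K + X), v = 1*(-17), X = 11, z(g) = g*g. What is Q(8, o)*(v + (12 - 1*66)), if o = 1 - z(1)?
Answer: 710/19 ≈ 37.368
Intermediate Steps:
z(g) = g²
v = -17
o = 0 (o = 1 - 1*1² = 1 - 1*1 = 1 - 1 = 0)
Q(K, j) = (-10 + j)/(11 + K) (Q(K, j) = (j - 10)/(K + 11) = (-10 + j)/(11 + K))
Q(8, o)*(v + (12 - 1*66)) = ((-10 + 0)/(11 + 8))*(-17 + (12 - 1*66)) = (-10/19)*(-17 + (12 - 66)) = ((1/19)*(-10))*(-17 - 54) = -10/19*(-71) = 710/19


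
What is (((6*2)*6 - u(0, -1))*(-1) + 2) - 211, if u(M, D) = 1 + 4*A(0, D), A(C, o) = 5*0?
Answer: -280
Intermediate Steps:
A(C, o) = 0
u(M, D) = 1 (u(M, D) = 1 + 4*0 = 1 + 0 = 1)
(((6*2)*6 - u(0, -1))*(-1) + 2) - 211 = (((6*2)*6 - 1*1)*(-1) + 2) - 211 = ((12*6 - 1)*(-1) + 2) - 211 = ((72 - 1)*(-1) + 2) - 211 = (71*(-1) + 2) - 211 = (-71 + 2) - 211 = -69 - 211 = -280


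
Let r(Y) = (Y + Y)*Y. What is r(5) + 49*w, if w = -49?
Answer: -2351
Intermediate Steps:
r(Y) = 2*Y² (r(Y) = (2*Y)*Y = 2*Y²)
r(5) + 49*w = 2*5² + 49*(-49) = 2*25 - 2401 = 50 - 2401 = -2351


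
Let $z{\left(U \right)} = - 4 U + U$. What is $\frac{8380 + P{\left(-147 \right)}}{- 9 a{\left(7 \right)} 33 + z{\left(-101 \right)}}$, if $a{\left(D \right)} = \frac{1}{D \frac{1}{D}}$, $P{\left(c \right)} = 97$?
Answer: $\frac{8477}{6} \approx 1412.8$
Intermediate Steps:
$a{\left(D \right)} = 1$ ($a{\left(D \right)} = 1^{-1} = 1$)
$z{\left(U \right)} = - 3 U$
$\frac{8380 + P{\left(-147 \right)}}{- 9 a{\left(7 \right)} 33 + z{\left(-101 \right)}} = \frac{8380 + 97}{\left(-9\right) 1 \cdot 33 - -303} = \frac{8477}{\left(-9\right) 33 + 303} = \frac{8477}{-297 + 303} = \frac{8477}{6}$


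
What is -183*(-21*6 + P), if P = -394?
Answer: 95160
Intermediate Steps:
-183*(-21*6 + P) = -183*(-21*6 - 394) = -183*(-126 - 394) = -183*(-520) = 95160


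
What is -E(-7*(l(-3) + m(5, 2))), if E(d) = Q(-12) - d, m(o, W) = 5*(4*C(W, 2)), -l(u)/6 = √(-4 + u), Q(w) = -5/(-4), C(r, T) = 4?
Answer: -2245/4 + 42*I*√7 ≈ -561.25 + 111.12*I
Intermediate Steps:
Q(w) = 5/4 (Q(w) = -5*(-¼) = 5/4)
l(u) = -6*√(-4 + u)
m(o, W) = 80 (m(o, W) = 5*(4*4) = 5*16 = 80)
E(d) = 5/4 - d
-E(-7*(l(-3) + m(5, 2))) = -(5/4 - (-7)*(-6*√(-4 - 3) + 80)) = -(5/4 - (-7)*(-6*I*√7 + 80)) = -(5/4 - (-7)*(80 - 6*I*√7)) = -(5/4 - (-560 + 42*I*√7)) = -(5/4 + (560 - 42*I*√7)) = -(2245/4 - 42*I*√7) = -2245/4 + 42*I*√7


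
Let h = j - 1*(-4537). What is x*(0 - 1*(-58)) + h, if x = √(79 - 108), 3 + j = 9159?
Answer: 13693 + 58*I*√29 ≈ 13693.0 + 312.34*I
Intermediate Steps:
j = 9156 (j = -3 + 9159 = 9156)
h = 13693 (h = 9156 - 1*(-4537) = 9156 + 4537 = 13693)
x = I*√29 (x = √(-29) = I*√29 ≈ 5.3852*I)
x*(0 - 1*(-58)) + h = (I*√29)*(0 - 1*(-58)) + 13693 = (I*√29)*(0 + 58) + 13693 = (I*√29)*58 + 13693 = 58*I*√29 + 13693 = 13693 + 58*I*√29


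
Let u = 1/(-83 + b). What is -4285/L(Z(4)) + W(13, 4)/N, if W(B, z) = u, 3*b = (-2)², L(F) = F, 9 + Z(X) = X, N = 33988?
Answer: 7136290417/8327060 ≈ 857.00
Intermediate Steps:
Z(X) = -9 + X
b = 4/3 (b = (⅓)*(-2)² = (⅓)*4 = 4/3 ≈ 1.3333)
u = -3/245 (u = 1/(-83 + 4/3) = 1/(-245/3) = -3/245 ≈ -0.012245)
W(B, z) = -3/245
-4285/L(Z(4)) + W(13, 4)/N = -4285/(-9 + 4) - 3/245/33988 = -4285/(-5) - 3/245*1/33988 = -4285*(-⅕) - 3/8327060 = 857 - 3/8327060 = 7136290417/8327060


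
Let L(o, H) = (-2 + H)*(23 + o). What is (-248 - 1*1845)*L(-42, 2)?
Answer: 0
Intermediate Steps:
(-248 - 1*1845)*L(-42, 2) = (-248 - 1*1845)*(-46 - 2*(-42) + 23*2 + 2*(-42)) = (-248 - 1845)*(-46 + 84 + 46 - 84) = -2093*0 = 0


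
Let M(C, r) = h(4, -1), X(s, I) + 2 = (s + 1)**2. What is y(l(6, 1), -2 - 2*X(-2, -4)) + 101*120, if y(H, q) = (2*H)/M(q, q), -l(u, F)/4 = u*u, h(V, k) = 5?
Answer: 60312/5 ≈ 12062.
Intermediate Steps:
l(u, F) = -4*u**2 (l(u, F) = -4*u*u = -4*u**2)
X(s, I) = -2 + (1 + s)**2 (X(s, I) = -2 + (s + 1)**2 = -2 + (1 + s)**2)
M(C, r) = 5
y(H, q) = 2*H/5 (y(H, q) = (2*H)/5 = (2*H)*(1/5) = 2*H/5)
y(l(6, 1), -2 - 2*X(-2, -4)) + 101*120 = 2*(-4*6**2)/5 + 101*120 = 2*(-4*36)/5 + 12120 = (2/5)*(-144) + 12120 = -288/5 + 12120 = 60312/5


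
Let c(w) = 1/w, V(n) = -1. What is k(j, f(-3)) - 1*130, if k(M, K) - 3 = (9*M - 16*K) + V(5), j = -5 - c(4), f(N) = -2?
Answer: -573/4 ≈ -143.25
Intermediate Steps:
j = -21/4 (j = -5 - 1/4 = -5 - 1*¼ = -5 - ¼ = -21/4 ≈ -5.2500)
k(M, K) = 2 - 16*K + 9*M (k(M, K) = 3 + ((9*M - 16*K) - 1) = 3 + ((-16*K + 9*M) - 1) = 3 + (-1 - 16*K + 9*M) = 2 - 16*K + 9*M)
k(j, f(-3)) - 1*130 = (2 - 16*(-2) + 9*(-21/4)) - 1*130 = (2 + 32 - 189/4) - 130 = -53/4 - 130 = -573/4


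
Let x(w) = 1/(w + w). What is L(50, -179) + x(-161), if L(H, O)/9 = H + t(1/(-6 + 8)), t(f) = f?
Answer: 73174/161 ≈ 454.50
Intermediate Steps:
L(H, O) = 9/2 + 9*H (L(H, O) = 9*(H + 1/(-6 + 8)) = 9*(H + 1/2) = 9*(H + ½) = 9*(½ + H) = 9/2 + 9*H)
x(w) = 1/(2*w)
L(50, -179) + x(-161) = (9/2 + 9*50) + (½)/(-161) = (9/2 + 450) + (½)*(-1/161) = 909/2 - 1/322 = 73174/161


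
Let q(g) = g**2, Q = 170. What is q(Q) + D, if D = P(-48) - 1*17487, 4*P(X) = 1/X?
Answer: 2191295/192 ≈ 11413.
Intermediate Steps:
P(X) = 1/(4*X)
D = -3357505/192 (D = (1/4)/(-48) - 1*17487 = (1/4)*(-1/48) - 17487 = -1/192 - 17487 = -3357505/192 ≈ -17487.)
q(Q) + D = 170**2 - 3357505/192 = 28900 - 3357505/192 = 2191295/192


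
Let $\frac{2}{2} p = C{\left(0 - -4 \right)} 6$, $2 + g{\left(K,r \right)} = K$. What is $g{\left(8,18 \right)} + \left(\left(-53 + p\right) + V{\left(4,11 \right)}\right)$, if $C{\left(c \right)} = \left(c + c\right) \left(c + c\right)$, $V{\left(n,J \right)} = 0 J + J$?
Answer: $348$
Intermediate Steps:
$V{\left(n,J \right)} = J$ ($V{\left(n,J \right)} = 0 + J = J$)
$g{\left(K,r \right)} = -2 + K$
$C{\left(c \right)} = 4 c^{2}$ ($C{\left(c \right)} = 2 c 2 c = 4 c^{2}$)
$p = 384$ ($p = 4 \left(0 - -4\right)^{2} \cdot 6 = 4 \left(0 + 4\right)^{2} \cdot 6 = 4 \cdot 4^{2} \cdot 6 = 4 \cdot 16 \cdot 6 = 64 \cdot 6 = 384$)
$g{\left(8,18 \right)} + \left(\left(-53 + p\right) + V{\left(4,11 \right)}\right) = \left(-2 + 8\right) + \left(\left(-53 + 384\right) + 11\right) = 6 + \left(331 + 11\right) = 6 + 342 = 348$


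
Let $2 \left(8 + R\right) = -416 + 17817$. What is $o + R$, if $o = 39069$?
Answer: $\frac{95523}{2} \approx 47762.0$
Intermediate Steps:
$R = \frac{17385}{2}$ ($R = -8 + \frac{-416 + 17817}{2} = -8 + \frac{1}{2} \cdot 17401 = -8 + \frac{17401}{2} = \frac{17385}{2} \approx 8692.5$)
$o + R = 39069 + \frac{17385}{2} = \frac{95523}{2}$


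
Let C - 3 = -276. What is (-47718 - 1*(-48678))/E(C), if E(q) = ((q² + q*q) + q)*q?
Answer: -64/2707887 ≈ -2.3635e-5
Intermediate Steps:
C = -273 (C = 3 - 276 = -273)
E(q) = q*(q + 2*q²) (E(q) = ((q² + q²) + q)*q = (2*q² + q)*q = (q + 2*q²)*q = q*(q + 2*q²))
(-47718 - 1*(-48678))/E(C) = (-47718 - 1*(-48678))/(((-273)²*(1 + 2*(-273)))) = (-47718 + 48678)/((74529*(1 - 546))) = 960/((74529*(-545))) = 960/(-40618305) = 960*(-1/40618305) = -64/2707887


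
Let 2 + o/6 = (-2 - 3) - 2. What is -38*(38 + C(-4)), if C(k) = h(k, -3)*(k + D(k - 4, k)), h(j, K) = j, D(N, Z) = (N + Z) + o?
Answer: -12084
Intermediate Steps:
o = -54 (o = -12 + 6*((-2 - 3) - 2) = -12 + 6*(-5 - 2) = -12 + 6*(-7) = -12 - 42 = -54)
D(N, Z) = -54 + N + Z (D(N, Z) = (N + Z) - 54 = -54 + N + Z)
C(k) = k*(-58 + 3*k) (C(k) = k*(k + (-54 + (k - 4) + k)) = k*(k + (-54 + (-4 + k) + k)) = k*(k + (-58 + 2*k)) = k*(-58 + 3*k))
-38*(38 + C(-4)) = -38*(38 - 4*(-58 + 3*(-4))) = -38*(38 - 4*(-58 - 12)) = -38*(38 - 4*(-70)) = -38*(38 + 280) = -38*318 = -12084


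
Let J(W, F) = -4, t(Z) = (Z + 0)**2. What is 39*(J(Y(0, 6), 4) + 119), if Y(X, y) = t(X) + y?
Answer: 4485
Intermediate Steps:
t(Z) = Z**2
Y(X, y) = y + X**2 (Y(X, y) = X**2 + y = y + X**2)
39*(J(Y(0, 6), 4) + 119) = 39*(-4 + 119) = 39*115 = 4485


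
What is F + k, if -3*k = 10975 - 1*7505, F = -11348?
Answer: -37514/3 ≈ -12505.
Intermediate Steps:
k = -3470/3 (k = -(10975 - 1*7505)/3 = -(10975 - 7505)/3 = -⅓*3470 = -3470/3 ≈ -1156.7)
F + k = -11348 - 3470/3 = -37514/3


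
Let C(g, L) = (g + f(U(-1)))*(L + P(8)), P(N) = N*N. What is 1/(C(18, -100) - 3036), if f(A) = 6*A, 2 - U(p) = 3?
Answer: -1/3468 ≈ -0.00028835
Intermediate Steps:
U(p) = -1 (U(p) = 2 - 1*3 = 2 - 3 = -1)
P(N) = N²
C(g, L) = (-6 + g)*(64 + L) (C(g, L) = (g + 6*(-1))*(L + 8²) = (g - 6)*(L + 64) = (-6 + g)*(64 + L))
1/(C(18, -100) - 3036) = 1/((-384 - 6*(-100) + 64*18 - 100*18) - 3036) = 1/((-384 + 600 + 1152 - 1800) - 3036) = 1/(-432 - 3036) = 1/(-3468) = -1/3468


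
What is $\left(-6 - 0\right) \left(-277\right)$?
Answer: $1662$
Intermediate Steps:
$\left(-6 - 0\right) \left(-277\right) = \left(-6 + \left(-5 + 5\right)\right) \left(-277\right) = \left(-6 + 0\right) \left(-277\right) = \left(-6\right) \left(-277\right) = 1662$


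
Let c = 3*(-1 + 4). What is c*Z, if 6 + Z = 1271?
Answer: 11385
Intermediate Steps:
c = 9 (c = 3*3 = 9)
Z = 1265 (Z = -6 + 1271 = 1265)
c*Z = 9*1265 = 11385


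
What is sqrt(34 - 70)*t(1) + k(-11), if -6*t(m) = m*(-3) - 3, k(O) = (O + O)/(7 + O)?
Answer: 11/2 + 6*I ≈ 5.5 + 6.0*I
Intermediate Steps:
k(O) = 2*O/(7 + O) (k(O) = (2*O)/(7 + O) = 2*O/(7 + O))
t(m) = 1/2 + m/2 (t(m) = -(m*(-3) - 3)/6 = -(-3*m - 3)/6 = -(-3 - 3*m)/6 = 1/2 + m/2)
sqrt(34 - 70)*t(1) + k(-11) = sqrt(34 - 70)*(1/2 + (1/2)*1) + 2*(-11)/(7 - 11) = sqrt(-36)*(1/2 + 1/2) + 2*(-11)/(-4) = (6*I)*1 + 2*(-11)*(-1/4) = 6*I + 11/2 = 11/2 + 6*I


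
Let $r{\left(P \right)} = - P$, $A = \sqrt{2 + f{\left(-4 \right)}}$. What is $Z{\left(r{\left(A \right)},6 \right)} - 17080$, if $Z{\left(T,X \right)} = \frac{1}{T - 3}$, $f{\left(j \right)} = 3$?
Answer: $- \frac{68323}{4} + \frac{\sqrt{5}}{4} \approx -17080.0$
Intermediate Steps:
$A = \sqrt{5}$ ($A = \sqrt{2 + 3} = \sqrt{5} \approx 2.2361$)
$Z{\left(T,X \right)} = \frac{1}{-3 + T}$
$Z{\left(r{\left(A \right)},6 \right)} - 17080 = \frac{1}{-3 - \sqrt{5}} - 17080 = -17080 + \frac{1}{-3 - \sqrt{5}}$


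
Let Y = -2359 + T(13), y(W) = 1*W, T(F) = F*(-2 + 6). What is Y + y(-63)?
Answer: -2370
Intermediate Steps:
T(F) = 4*F (T(F) = F*4 = 4*F)
y(W) = W
Y = -2307 (Y = -2359 + 4*13 = -2359 + 52 = -2307)
Y + y(-63) = -2307 - 63 = -2370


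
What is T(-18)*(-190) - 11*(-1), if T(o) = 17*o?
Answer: 58151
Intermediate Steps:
T(-18)*(-190) - 11*(-1) = (17*(-18))*(-190) - 11*(-1) = -306*(-190) + 11 = 58140 + 11 = 58151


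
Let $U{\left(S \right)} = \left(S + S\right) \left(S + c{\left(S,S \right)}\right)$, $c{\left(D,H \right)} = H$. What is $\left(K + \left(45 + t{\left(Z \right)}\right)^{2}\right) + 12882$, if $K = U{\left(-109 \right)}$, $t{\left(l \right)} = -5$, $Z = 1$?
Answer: $62006$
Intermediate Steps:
$U{\left(S \right)} = 4 S^{2}$ ($U{\left(S \right)} = \left(S + S\right) \left(S + S\right) = 2 S 2 S = 4 S^{2}$)
$K = 47524$ ($K = 4 \left(-109\right)^{2} = 4 \cdot 11881 = 47524$)
$\left(K + \left(45 + t{\left(Z \right)}\right)^{2}\right) + 12882 = \left(47524 + \left(45 - 5\right)^{2}\right) + 12882 = \left(47524 + 40^{2}\right) + 12882 = \left(47524 + 1600\right) + 12882 = 49124 + 12882 = 62006$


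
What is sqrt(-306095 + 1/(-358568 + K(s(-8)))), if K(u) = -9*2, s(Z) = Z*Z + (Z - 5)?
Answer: I*sqrt(39358894807877206)/358586 ≈ 553.26*I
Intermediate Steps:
s(Z) = -5 + Z + Z**2 (s(Z) = Z**2 + (-5 + Z) = -5 + Z + Z**2)
K(u) = -18
sqrt(-306095 + 1/(-358568 + K(s(-8)))) = sqrt(-306095 + 1/(-358568 - 18)) = sqrt(-306095 + 1/(-358586)) = sqrt(-306095 - 1/358586) = sqrt(-109761381671/358586) = I*sqrt(39358894807877206)/358586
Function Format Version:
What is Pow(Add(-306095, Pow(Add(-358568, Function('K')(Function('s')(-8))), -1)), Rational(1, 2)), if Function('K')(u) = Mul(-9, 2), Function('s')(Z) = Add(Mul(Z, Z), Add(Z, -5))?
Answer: Mul(Rational(1, 358586), I, Pow(39358894807877206, Rational(1, 2))) ≈ Mul(553.26, I)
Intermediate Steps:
Function('s')(Z) = Add(-5, Z, Pow(Z, 2)) (Function('s')(Z) = Add(Pow(Z, 2), Add(-5, Z)) = Add(-5, Z, Pow(Z, 2)))
Function('K')(u) = -18
Pow(Add(-306095, Pow(Add(-358568, Function('K')(Function('s')(-8))), -1)), Rational(1, 2)) = Pow(Add(-306095, Pow(Add(-358568, -18), -1)), Rational(1, 2)) = Pow(Add(-306095, Pow(-358586, -1)), Rational(1, 2)) = Pow(Add(-306095, Rational(-1, 358586)), Rational(1, 2)) = Pow(Rational(-109761381671, 358586), Rational(1, 2)) = Mul(Rational(1, 358586), I, Pow(39358894807877206, Rational(1, 2)))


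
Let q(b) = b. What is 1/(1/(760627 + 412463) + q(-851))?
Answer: -1173090/998299589 ≈ -0.0011751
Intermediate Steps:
1/(1/(760627 + 412463) + q(-851)) = 1/(1/(760627 + 412463) - 851) = 1/(1/1173090 - 851) = 1/(-998299589/1173090) = -1173090/998299589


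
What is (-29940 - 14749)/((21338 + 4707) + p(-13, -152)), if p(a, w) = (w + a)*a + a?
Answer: -44689/28177 ≈ -1.5860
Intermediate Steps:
p(a, w) = a + a*(a + w) (p(a, w) = (a + w)*a + a = a*(a + w) + a = a + a*(a + w))
(-29940 - 14749)/((21338 + 4707) + p(-13, -152)) = (-29940 - 14749)/((21338 + 4707) - 13*(1 - 13 - 152)) = -44689/(26045 - 13*(-164)) = -44689/(26045 + 2132) = -44689/28177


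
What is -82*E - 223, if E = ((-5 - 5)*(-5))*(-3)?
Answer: 12077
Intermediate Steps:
E = -150 (E = -10*(-5)*(-3) = 50*(-3) = -150)
-82*E - 223 = -82*(-150) - 223 = 12300 - 223 = 12077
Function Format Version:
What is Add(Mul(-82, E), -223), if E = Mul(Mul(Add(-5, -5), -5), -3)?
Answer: 12077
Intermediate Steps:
E = -150 (E = Mul(Mul(-10, -5), -3) = Mul(50, -3) = -150)
Add(Mul(-82, E), -223) = Add(Mul(-82, -150), -223) = Add(12300, -223) = 12077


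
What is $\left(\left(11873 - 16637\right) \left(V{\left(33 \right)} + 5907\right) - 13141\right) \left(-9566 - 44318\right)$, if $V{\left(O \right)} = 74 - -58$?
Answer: $1550939777308$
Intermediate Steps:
$V{\left(O \right)} = 132$ ($V{\left(O \right)} = 74 + 58 = 132$)
$\left(\left(11873 - 16637\right) \left(V{\left(33 \right)} + 5907\right) - 13141\right) \left(-9566 - 44318\right) = \left(\left(11873 - 16637\right) \left(132 + 5907\right) - 13141\right) \left(-9566 - 44318\right) = \left(\left(-4764\right) 6039 - 13141\right) \left(-53884\right) = \left(-28769796 - 13141\right) \left(-53884\right) = \left(-28782937\right) \left(-53884\right) = 1550939777308$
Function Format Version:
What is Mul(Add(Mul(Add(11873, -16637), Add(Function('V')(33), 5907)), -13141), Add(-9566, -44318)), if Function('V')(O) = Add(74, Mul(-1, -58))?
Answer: 1550939777308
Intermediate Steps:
Function('V')(O) = 132 (Function('V')(O) = Add(74, 58) = 132)
Mul(Add(Mul(Add(11873, -16637), Add(Function('V')(33), 5907)), -13141), Add(-9566, -44318)) = Mul(Add(Mul(Add(11873, -16637), Add(132, 5907)), -13141), Add(-9566, -44318)) = Mul(Add(Mul(-4764, 6039), -13141), -53884) = Mul(Add(-28769796, -13141), -53884) = Mul(-28782937, -53884) = 1550939777308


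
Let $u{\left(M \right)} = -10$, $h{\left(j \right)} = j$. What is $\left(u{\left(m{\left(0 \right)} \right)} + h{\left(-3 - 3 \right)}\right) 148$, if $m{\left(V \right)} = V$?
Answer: $-2368$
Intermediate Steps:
$\left(u{\left(m{\left(0 \right)} \right)} + h{\left(-3 - 3 \right)}\right) 148 = \left(-10 - 6\right) 148 = \left(-16\right) 148 = -2368$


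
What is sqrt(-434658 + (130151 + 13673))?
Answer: I*sqrt(290834) ≈ 539.29*I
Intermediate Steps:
sqrt(-434658 + (130151 + 13673)) = sqrt(-434658 + 143824) = sqrt(-290834) = I*sqrt(290834)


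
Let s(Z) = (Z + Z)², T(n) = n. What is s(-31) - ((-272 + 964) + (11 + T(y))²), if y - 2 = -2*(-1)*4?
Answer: 2711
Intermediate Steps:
y = 10 (y = 2 - 2*(-1)*4 = 2 + 2*4 = 2 + 8 = 10)
s(Z) = 4*Z² (s(Z) = (2*Z)² = 4*Z²)
s(-31) - ((-272 + 964) + (11 + T(y))²) = 4*(-31)² - ((-272 + 964) + (11 + 10)²) = 4*961 - (692 + 21²) = 3844 - (692 + 441) = 3844 - 1*1133 = 3844 - 1133 = 2711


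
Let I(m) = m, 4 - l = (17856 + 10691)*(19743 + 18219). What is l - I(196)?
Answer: -1083701406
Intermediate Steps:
l = -1083701210 (l = 4 - (17856 + 10691)*(19743 + 18219) = 4 - 28547*37962 = 4 - 1*1083701214 = 4 - 1083701214 = -1083701210)
l - I(196) = -1083701210 - 1*196 = -1083701210 - 196 = -1083701406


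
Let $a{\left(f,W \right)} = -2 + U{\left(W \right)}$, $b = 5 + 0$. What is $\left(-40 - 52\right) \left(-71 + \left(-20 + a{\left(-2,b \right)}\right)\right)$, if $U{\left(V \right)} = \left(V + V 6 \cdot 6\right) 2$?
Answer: $-25484$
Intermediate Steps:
$b = 5$
$U{\left(V \right)} = 74 V$ ($U{\left(V \right)} = \left(V + 6 V 6\right) 2 = \left(V + 36 V\right) 2 = 37 V 2 = 74 V$)
$a{\left(f,W \right)} = -2 + 74 W$
$\left(-40 - 52\right) \left(-71 + \left(-20 + a{\left(-2,b \right)}\right)\right) = \left(-40 - 52\right) \left(-71 + \left(-20 + \left(-2 + 74 \cdot 5\right)\right)\right) = \left(-40 - 52\right) \left(-71 + \left(-20 + \left(-2 + 370\right)\right)\right) = - 92 \left(-71 + \left(-20 + 368\right)\right) = - 92 \left(-71 + 348\right) = \left(-92\right) 277 = -25484$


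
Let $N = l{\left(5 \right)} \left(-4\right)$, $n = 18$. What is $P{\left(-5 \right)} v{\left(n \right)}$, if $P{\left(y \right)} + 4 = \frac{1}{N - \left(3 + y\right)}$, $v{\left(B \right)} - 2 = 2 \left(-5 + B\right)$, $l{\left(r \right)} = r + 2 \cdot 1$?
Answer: $- \frac{1470}{13} \approx -113.08$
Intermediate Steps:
$l{\left(r \right)} = 2 + r$ ($l{\left(r \right)} = r + 2 = 2 + r$)
$v{\left(B \right)} = -8 + 2 B$ ($v{\left(B \right)} = 2 + 2 \left(-5 + B\right) = 2 + \left(-10 + 2 B\right) = -8 + 2 B$)
$N = -28$ ($N = \left(2 + 5\right) \left(-4\right) = 7 \left(-4\right) = -28$)
$P{\left(y \right)} = -4 + \frac{1}{-31 - y}$ ($P{\left(y \right)} = -4 + \frac{1}{-28 - \left(3 + y\right)} = -4 + \frac{1}{-31 - y}$)
$P{\left(-5 \right)} v{\left(n \right)} = \frac{-125 - -20}{31 - 5} \left(-8 + 2 \cdot 18\right) = \frac{-125 + 20}{26} \left(-8 + 36\right) = \frac{1}{26} \left(-105\right) 28 = \left(- \frac{105}{26}\right) 28 = - \frac{1470}{13}$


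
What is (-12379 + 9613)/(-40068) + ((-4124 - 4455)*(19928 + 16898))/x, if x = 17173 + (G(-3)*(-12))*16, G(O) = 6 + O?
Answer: -301396369285/15833538 ≈ -19035.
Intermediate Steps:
x = 16597 (x = 17173 + ((6 - 3)*(-12))*16 = 17173 + (3*(-12))*16 = 17173 - 36*16 = 17173 - 576 = 16597)
(-12379 + 9613)/(-40068) + ((-4124 - 4455)*(19928 + 16898))/x = (-12379 + 9613)/(-40068) + ((-4124 - 4455)*(19928 + 16898))/16597 = -2766*(-1/40068) - 8579*36826*(1/16597) = 461/6678 - 315930254*1/16597 = 461/6678 - 315930254/16597 = -301396369285/15833538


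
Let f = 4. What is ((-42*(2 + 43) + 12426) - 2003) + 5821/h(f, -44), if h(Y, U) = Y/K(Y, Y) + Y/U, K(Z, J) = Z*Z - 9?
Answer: 763938/37 ≈ 20647.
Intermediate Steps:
K(Z, J) = -9 + Z² (K(Z, J) = Z² - 9 = -9 + Z²)
h(Y, U) = Y/U + Y/(-9 + Y²) (h(Y, U) = Y/(-9 + Y²) + Y/U = Y/U + Y/(-9 + Y²))
((-42*(2 + 43) + 12426) - 2003) + 5821/h(f, -44) = ((-42*(2 + 43) + 12426) - 2003) + 5821/((4*(-9 - 44 + 4²)/(-44*(-9 + 4²)))) = ((-42*45 + 12426) - 2003) + 5821/((4*(-1/44)*(-9 - 44 + 16)/(-9 + 16))) = ((-1890 + 12426) - 2003) + 5821/((4*(-1/44)*(-37)/7)) = (10536 - 2003) + 5821/((4*(-1/44)*(⅐)*(-37))) = 8533 + 5821/(37/77) = 8533 + 5821*(77/37) = 8533 + 448217/37 = 763938/37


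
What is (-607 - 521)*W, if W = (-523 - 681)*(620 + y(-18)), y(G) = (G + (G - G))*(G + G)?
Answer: 1722086016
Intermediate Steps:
y(G) = 2*G² (y(G) = (G + 0)*(2*G) = G*(2*G) = 2*G²)
W = -1526672 (W = (-523 - 681)*(620 + 2*(-18)²) = -1204*(620 + 2*324) = -1204*(620 + 648) = -1204*1268 = -1526672)
(-607 - 521)*W = (-607 - 521)*(-1526672) = -1128*(-1526672) = 1722086016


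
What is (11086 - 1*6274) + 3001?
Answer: 7813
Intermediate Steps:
(11086 - 1*6274) + 3001 = (11086 - 6274) + 3001 = 4812 + 3001 = 7813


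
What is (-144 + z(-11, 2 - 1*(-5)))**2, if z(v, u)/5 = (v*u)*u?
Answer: 8059921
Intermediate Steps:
z(v, u) = 5*v*u**2 (z(v, u) = 5*((v*u)*u) = 5*((u*v)*u) = 5*(v*u**2) = 5*v*u**2)
(-144 + z(-11, 2 - 1*(-5)))**2 = (-144 + 5*(-11)*(2 - 1*(-5))**2)**2 = (-144 + 5*(-11)*(2 + 5)**2)**2 = (-144 + 5*(-11)*7**2)**2 = (-144 + 5*(-11)*49)**2 = (-144 - 2695)**2 = (-2839)**2 = 8059921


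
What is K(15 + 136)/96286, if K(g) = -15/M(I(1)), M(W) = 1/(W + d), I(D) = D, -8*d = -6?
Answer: -105/385144 ≈ -0.00027263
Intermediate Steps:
d = ¾ (d = -⅛*(-6) = ¾ ≈ 0.75000)
M(W) = 1/(¾ + W) (M(W) = 1/(W + ¾) = 1/(¾ + W))
K(g) = -105/4 (K(g) = -15/(4/(3 + 4*1)) = -15/(4/(3 + 4)) = -15/(4/7) = -15/(4*(⅐)) = -15/4/7 = -15*7/4 = -105/4)
K(15 + 136)/96286 = -105/4/96286 = -105/4*1/96286 = -105/385144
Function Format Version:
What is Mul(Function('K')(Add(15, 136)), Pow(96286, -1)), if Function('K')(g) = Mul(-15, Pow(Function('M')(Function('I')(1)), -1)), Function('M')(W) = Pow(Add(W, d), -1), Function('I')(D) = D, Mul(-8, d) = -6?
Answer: Rational(-105, 385144) ≈ -0.00027263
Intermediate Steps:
d = Rational(3, 4) (d = Mul(Rational(-1, 8), -6) = Rational(3, 4) ≈ 0.75000)
Function('M')(W) = Pow(Add(Rational(3, 4), W), -1) (Function('M')(W) = Pow(Add(W, Rational(3, 4)), -1) = Pow(Add(Rational(3, 4), W), -1))
Function('K')(g) = Rational(-105, 4) (Function('K')(g) = Mul(-15, Pow(Mul(4, Pow(Add(3, Mul(4, 1)), -1)), -1)) = Mul(-15, Pow(Mul(4, Pow(Add(3, 4), -1)), -1)) = Mul(-15, Pow(Mul(4, Pow(7, -1)), -1)) = Mul(-15, Pow(Mul(4, Rational(1, 7)), -1)) = Mul(-15, Pow(Rational(4, 7), -1)) = Mul(-15, Rational(7, 4)) = Rational(-105, 4))
Mul(Function('K')(Add(15, 136)), Pow(96286, -1)) = Mul(Rational(-105, 4), Pow(96286, -1)) = Mul(Rational(-105, 4), Rational(1, 96286)) = Rational(-105, 385144)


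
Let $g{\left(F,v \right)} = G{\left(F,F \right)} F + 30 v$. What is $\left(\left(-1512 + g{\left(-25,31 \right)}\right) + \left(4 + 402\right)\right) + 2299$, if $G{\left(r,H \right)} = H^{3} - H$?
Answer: $392123$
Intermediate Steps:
$g{\left(F,v \right)} = 30 v + F \left(F^{3} - F\right)$ ($g{\left(F,v \right)} = \left(F^{3} - F\right) F + 30 v = F \left(F^{3} - F\right) + 30 v = 30 v + F \left(F^{3} - F\right)$)
$\left(\left(-1512 + g{\left(-25,31 \right)}\right) + \left(4 + 402\right)\right) + 2299 = \left(\left(-1512 + \left(\left(-25\right)^{4} - \left(-25\right)^{2} + 30 \cdot 31\right)\right) + \left(4 + 402\right)\right) + 2299 = \left(\left(-1512 + \left(390625 - 625 + 930\right)\right) + 406\right) + 2299 = \left(\left(-1512 + 390930\right) + 406\right) + 2299 = \left(389418 + 406\right) + 2299 = 389824 + 2299 = 392123$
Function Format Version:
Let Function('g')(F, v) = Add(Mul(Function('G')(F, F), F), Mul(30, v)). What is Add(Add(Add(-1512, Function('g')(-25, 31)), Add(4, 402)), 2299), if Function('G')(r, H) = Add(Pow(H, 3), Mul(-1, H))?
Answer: 392123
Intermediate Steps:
Function('g')(F, v) = Add(Mul(30, v), Mul(F, Add(Pow(F, 3), Mul(-1, F)))) (Function('g')(F, v) = Add(Mul(Add(Pow(F, 3), Mul(-1, F)), F), Mul(30, v)) = Add(Mul(F, Add(Pow(F, 3), Mul(-1, F))), Mul(30, v)) = Add(Mul(30, v), Mul(F, Add(Pow(F, 3), Mul(-1, F)))))
Add(Add(Add(-1512, Function('g')(-25, 31)), Add(4, 402)), 2299) = Add(Add(Add(-1512, Add(Pow(-25, 4), Mul(-1, Pow(-25, 2)), Mul(30, 31))), Add(4, 402)), 2299) = Add(Add(Add(-1512, Add(390625, Mul(-1, 625), 930)), 406), 2299) = Add(Add(Add(-1512, Add(390625, -625, 930)), 406), 2299) = Add(Add(Add(-1512, 390930), 406), 2299) = Add(Add(389418, 406), 2299) = Add(389824, 2299) = 392123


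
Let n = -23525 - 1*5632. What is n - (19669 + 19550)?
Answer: -68376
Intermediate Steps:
n = -29157 (n = -23525 - 5632 = -29157)
n - (19669 + 19550) = -29157 - (19669 + 19550) = -29157 - 1*39219 = -29157 - 39219 = -68376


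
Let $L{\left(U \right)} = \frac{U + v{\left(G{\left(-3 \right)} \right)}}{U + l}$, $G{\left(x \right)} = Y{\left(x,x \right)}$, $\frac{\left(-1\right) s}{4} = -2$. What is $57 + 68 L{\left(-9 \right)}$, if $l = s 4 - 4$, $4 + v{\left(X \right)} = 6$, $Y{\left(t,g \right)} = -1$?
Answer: $\frac{607}{19} \approx 31.947$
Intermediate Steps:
$s = 8$ ($s = \left(-4\right) \left(-2\right) = 8$)
$G{\left(x \right)} = -1$
$v{\left(X \right)} = 2$ ($v{\left(X \right)} = -4 + 6 = 2$)
$l = 28$ ($l = 8 \cdot 4 - 4 = 32 - 4 = 28$)
$L{\left(U \right)} = \frac{2 + U}{28 + U}$ ($L{\left(U \right)} = \frac{U + 2}{U + 28} = \frac{2 + U}{28 + U}$)
$57 + 68 L{\left(-9 \right)} = 57 + 68 \frac{2 - 9}{28 - 9} = 57 + 68 \cdot \frac{1}{19} \left(-7\right) = 57 + 68 \left(- \frac{7}{19}\right) = 57 - \frac{476}{19} = \frac{607}{19}$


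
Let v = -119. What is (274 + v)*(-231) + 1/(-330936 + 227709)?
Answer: -3696042736/103227 ≈ -35805.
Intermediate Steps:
(274 + v)*(-231) + 1/(-330936 + 227709) = (274 - 119)*(-231) + 1/(-330936 + 227709) = 155*(-231) + 1/(-103227) = -35805 - 1/103227 = -3696042736/103227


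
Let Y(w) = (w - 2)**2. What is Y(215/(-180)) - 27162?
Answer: -35188727/1296 ≈ -27152.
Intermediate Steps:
Y(w) = (-2 + w)**2
Y(215/(-180)) - 27162 = (-2 + 215/(-180))**2 - 27162 = (-2 + 215*(-1/180))**2 - 27162 = (-2 - 43/36)**2 - 27162 = (-115/36)**2 - 27162 = 13225/1296 - 27162 = -35188727/1296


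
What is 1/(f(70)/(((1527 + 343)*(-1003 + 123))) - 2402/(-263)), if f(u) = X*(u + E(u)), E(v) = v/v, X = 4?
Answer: 108198200/988164127 ≈ 0.10949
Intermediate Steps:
E(v) = 1
f(u) = 4 + 4*u (f(u) = 4*(u + 1) = 4*(1 + u) = 4 + 4*u)
1/(f(70)/(((1527 + 343)*(-1003 + 123))) - 2402/(-263)) = 1/((4 + 4*70)/(((1527 + 343)*(-1003 + 123))) - 2402/(-263)) = 1/((4 + 280)/((1870*(-880))) - 2402*(-1/263)) = 1/(284/(-1645600) + 2402/263) = 1/(284*(-1/1645600) + 2402/263) = 1/(-71/411400 + 2402/263) = 1/(988164127/108198200) = 108198200/988164127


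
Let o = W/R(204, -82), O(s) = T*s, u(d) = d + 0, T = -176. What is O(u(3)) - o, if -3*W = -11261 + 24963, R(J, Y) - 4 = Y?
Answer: -5279/9 ≈ -586.56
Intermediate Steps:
R(J, Y) = 4 + Y
u(d) = d
W = -13702/3 (W = -(-11261 + 24963)/3 = -1/3*13702 = -13702/3 ≈ -4567.3)
O(s) = -176*s
o = 527/9 (o = -13702/(3*(4 - 82)) = -13702/3/(-78) = -13702/3*(-1/78) = 527/9 ≈ 58.556)
O(u(3)) - o = -176*3 - 1*527/9 = -528 - 527/9 = -5279/9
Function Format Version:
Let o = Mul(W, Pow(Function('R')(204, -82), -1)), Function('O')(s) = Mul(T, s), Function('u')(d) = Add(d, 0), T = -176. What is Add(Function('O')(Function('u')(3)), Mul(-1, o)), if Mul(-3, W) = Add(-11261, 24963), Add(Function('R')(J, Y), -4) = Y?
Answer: Rational(-5279, 9) ≈ -586.56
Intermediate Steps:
Function('R')(J, Y) = Add(4, Y)
Function('u')(d) = d
W = Rational(-13702, 3) (W = Mul(Rational(-1, 3), Add(-11261, 24963)) = Mul(Rational(-1, 3), 13702) = Rational(-13702, 3) ≈ -4567.3)
Function('O')(s) = Mul(-176, s)
o = Rational(527, 9) (o = Mul(Rational(-13702, 3), Pow(Add(4, -82), -1)) = Mul(Rational(-13702, 3), Pow(-78, -1)) = Mul(Rational(-13702, 3), Rational(-1, 78)) = Rational(527, 9) ≈ 58.556)
Add(Function('O')(Function('u')(3)), Mul(-1, o)) = Add(Mul(-176, 3), Mul(-1, Rational(527, 9))) = Add(-528, Rational(-527, 9)) = Rational(-5279, 9)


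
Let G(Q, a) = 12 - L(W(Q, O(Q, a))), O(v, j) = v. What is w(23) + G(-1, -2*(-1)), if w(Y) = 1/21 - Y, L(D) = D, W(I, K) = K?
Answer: -209/21 ≈ -9.9524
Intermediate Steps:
w(Y) = 1/21 - Y
G(Q, a) = 12 - Q
w(23) + G(-1, -2*(-1)) = (1/21 - 1*23) + (12 - 1*(-1)) = (1/21 - 23) + (12 + 1) = -482/21 + 13 = -209/21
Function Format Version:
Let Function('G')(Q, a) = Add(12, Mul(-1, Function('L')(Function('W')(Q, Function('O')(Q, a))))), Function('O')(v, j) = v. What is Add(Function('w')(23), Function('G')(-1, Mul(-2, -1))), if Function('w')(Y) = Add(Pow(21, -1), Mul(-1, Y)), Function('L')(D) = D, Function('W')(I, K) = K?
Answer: Rational(-209, 21) ≈ -9.9524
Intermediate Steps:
Function('w')(Y) = Add(Rational(1, 21), Mul(-1, Y))
Function('G')(Q, a) = Add(12, Mul(-1, Q))
Add(Function('w')(23), Function('G')(-1, Mul(-2, -1))) = Add(Add(Rational(1, 21), Mul(-1, 23)), Add(12, Mul(-1, -1))) = Add(Add(Rational(1, 21), -23), Add(12, 1)) = Add(Rational(-482, 21), 13) = Rational(-209, 21)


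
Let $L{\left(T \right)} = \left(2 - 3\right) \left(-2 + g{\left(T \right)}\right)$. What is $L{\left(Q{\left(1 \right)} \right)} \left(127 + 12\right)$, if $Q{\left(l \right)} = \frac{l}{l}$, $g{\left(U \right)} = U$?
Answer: $139$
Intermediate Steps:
$Q{\left(l \right)} = 1$
$L{\left(T \right)} = 2 - T$ ($L{\left(T \right)} = \left(2 - 3\right) \left(-2 + T\right) = - (-2 + T) = 2 - T$)
$L{\left(Q{\left(1 \right)} \right)} \left(127 + 12\right) = \left(2 - 1\right) \left(127 + 12\right) = \left(2 - 1\right) 139 = 1 \cdot 139 = 139$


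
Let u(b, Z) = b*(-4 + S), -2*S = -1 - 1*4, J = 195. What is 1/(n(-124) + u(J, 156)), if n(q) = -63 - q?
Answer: -2/463 ≈ -0.0043197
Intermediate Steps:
S = 5/2 (S = -(-1 - 1*4)/2 = -(-1 - 4)/2 = -½*(-5) = 5/2 ≈ 2.5000)
u(b, Z) = -3*b/2 (u(b, Z) = b*(-4 + 5/2) = b*(-3/2) = -3*b/2)
1/(n(-124) + u(J, 156)) = 1/((-63 - 1*(-124)) - 3/2*195) = 1/((-63 + 124) - 585/2) = 1/(61 - 585/2) = 1/(-463/2) = -2/463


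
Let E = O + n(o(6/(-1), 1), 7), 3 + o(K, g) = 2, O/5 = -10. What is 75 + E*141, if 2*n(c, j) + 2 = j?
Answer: -13245/2 ≈ -6622.5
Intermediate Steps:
O = -50 (O = 5*(-10) = -50)
o(K, g) = -1 (o(K, g) = -3 + 2 = -1)
n(c, j) = -1 + j/2
E = -95/2 (E = -50 + (-1 + (½)*7) = -50 + (-1 + 7/2) = -50 + 5/2 = -95/2 ≈ -47.500)
75 + E*141 = 75 - 95/2*141 = 75 - 13395/2 = -13245/2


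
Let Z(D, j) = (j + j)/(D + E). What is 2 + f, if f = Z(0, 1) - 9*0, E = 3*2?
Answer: 7/3 ≈ 2.3333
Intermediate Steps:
E = 6
Z(D, j) = 2*j/(6 + D) (Z(D, j) = (j + j)/(D + 6) = (2*j)/(6 + D) = 2*j/(6 + D))
f = ⅓ (f = 2*1/(6 + 0) - 9*0 = 2*1/6 + 0 = 2*1*(⅙) + 0 = ⅓ + 0 = ⅓ ≈ 0.33333)
2 + f = 2 + ⅓ = 7/3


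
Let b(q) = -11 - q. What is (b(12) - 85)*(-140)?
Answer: 15120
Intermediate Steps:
(b(12) - 85)*(-140) = ((-11 - 1*12) - 85)*(-140) = ((-11 - 12) - 85)*(-140) = (-23 - 85)*(-140) = -108*(-140) = 15120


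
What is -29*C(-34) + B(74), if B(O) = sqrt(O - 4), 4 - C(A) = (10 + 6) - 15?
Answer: -87 + sqrt(70) ≈ -78.633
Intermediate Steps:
C(A) = 3 (C(A) = 4 - ((10 + 6) - 15) = 4 - (16 - 15) = 4 - 1*1 = 4 - 1 = 3)
B(O) = sqrt(-4 + O)
-29*C(-34) + B(74) = -29*3 + sqrt(-4 + 74) = -87 + sqrt(70)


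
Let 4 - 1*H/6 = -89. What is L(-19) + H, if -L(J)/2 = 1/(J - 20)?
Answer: 21764/39 ≈ 558.05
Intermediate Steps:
H = 558 (H = 24 - 6*(-89) = 24 + 534 = 558)
L(J) = -2/(-20 + J) (L(J) = -2/(J - 20) = -2/(-20 + J))
L(-19) + H = -2/(-20 - 19) + 558 = -2/(-39) + 558 = -2*(-1/39) + 558 = 2/39 + 558 = 21764/39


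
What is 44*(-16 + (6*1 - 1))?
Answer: -484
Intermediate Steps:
44*(-16 + (6*1 - 1)) = 44*(-16 + (6 - 1)) = 44*(-16 + 5) = 44*(-11) = -484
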